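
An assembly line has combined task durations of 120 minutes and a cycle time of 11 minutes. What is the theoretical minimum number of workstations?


Formula: N_min = ceil(Sum of Task Times / Cycle Time)
N_min = ceil(120 min / 11 min) = ceil(10.9091)
N_min = 11 stations

11


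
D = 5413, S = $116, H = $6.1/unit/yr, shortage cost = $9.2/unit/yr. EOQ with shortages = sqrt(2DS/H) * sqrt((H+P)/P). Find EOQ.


Formula: EOQ* = sqrt(2DS/H) * sqrt((H+P)/P)
Base EOQ = sqrt(2*5413*116/6.1) = 453.73 units
Correction = sqrt((6.1+9.2)/9.2) = 1.28959
EOQ* = 453.73 * 1.28959 = 585.1 units

585.1 units


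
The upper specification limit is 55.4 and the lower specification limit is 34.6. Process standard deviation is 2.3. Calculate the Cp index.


Cp = (55.4 - 34.6) / (6 * 2.3)

1.51


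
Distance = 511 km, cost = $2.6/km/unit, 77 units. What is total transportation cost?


TC = dist * cost * units = 511 * 2.6 * 77 = $102302.20

$102302.20


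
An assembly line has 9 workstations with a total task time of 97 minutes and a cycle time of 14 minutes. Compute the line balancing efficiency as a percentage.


Formula: Efficiency = Sum of Task Times / (N_stations * CT) * 100
Total station capacity = 9 stations * 14 min = 126 min
Efficiency = 97 / 126 * 100 = 77.0%

77.0%


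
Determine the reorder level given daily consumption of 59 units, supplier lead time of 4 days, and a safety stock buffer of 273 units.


Formula: ROP = (Daily Demand * Lead Time) + Safety Stock
Demand during lead time = 59 * 4 = 236 units
ROP = 236 + 273 = 509 units

509 units


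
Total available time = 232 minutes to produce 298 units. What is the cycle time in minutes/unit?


Formula: CT = Available Time / Number of Units
CT = 232 min / 298 units
CT = 0.78 min/unit

0.78 min/unit


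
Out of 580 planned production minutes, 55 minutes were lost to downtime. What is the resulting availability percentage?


Formula: Availability = (Planned Time - Downtime) / Planned Time * 100
Uptime = 580 - 55 = 525 min
Availability = 525 / 580 * 100 = 90.5%

90.5%


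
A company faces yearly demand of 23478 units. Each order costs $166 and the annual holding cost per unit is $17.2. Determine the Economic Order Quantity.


Formula: EOQ = sqrt(2 * D * S / H)
Numerator: 2 * 23478 * 166 = 7794696
2DS/H = 7794696 / 17.2 = 453180.0
EOQ = sqrt(453180.0) = 673.2 units

673.2 units


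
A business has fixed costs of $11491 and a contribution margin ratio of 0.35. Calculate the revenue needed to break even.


Formula: BER = Fixed Costs / Contribution Margin Ratio
BER = $11491 / 0.35
BER = $32831.43 (to the nearest cent)

$32831.43


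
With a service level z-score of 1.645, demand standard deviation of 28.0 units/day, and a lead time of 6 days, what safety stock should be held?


Formula: SS = z * sigma_d * sqrt(LT)
sqrt(LT) = sqrt(6) = 2.4495
SS = 1.645 * 28.0 * 2.4495
SS = 112.8 units

112.8 units


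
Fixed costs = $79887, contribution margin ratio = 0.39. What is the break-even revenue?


Formula: BER = Fixed Costs / Contribution Margin Ratio
BER = $79887 / 0.39
BER = $204838.46 (to the nearest cent)

$204838.46


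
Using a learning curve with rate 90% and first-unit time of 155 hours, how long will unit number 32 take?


Formula: T_n = T_1 * (learning_rate)^(log2(n)) where learning_rate = rate/100
Doublings = log2(32) = 5
T_n = 155 * 0.9^5
T_n = 155 * 0.5905 = 91.5 hours

91.5 hours


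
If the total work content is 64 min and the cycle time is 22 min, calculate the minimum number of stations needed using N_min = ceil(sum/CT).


Formula: N_min = ceil(Sum of Task Times / Cycle Time)
N_min = ceil(64 min / 22 min) = ceil(2.9091)
N_min = 3 stations

3


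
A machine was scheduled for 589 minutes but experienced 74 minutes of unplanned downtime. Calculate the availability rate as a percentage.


Formula: Availability = (Planned Time - Downtime) / Planned Time * 100
Uptime = 589 - 74 = 515 min
Availability = 515 / 589 * 100 = 87.4%

87.4%


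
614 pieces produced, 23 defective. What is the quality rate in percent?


Formula: Quality Rate = Good Pieces / Total Pieces * 100
Good pieces = 614 - 23 = 591
QR = 591 / 614 * 100 = 96.3%

96.3%


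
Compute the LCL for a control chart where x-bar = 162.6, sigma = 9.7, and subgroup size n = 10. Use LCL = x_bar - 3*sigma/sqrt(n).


LCL = 162.6 - 3 * 9.7 / sqrt(10)

153.4


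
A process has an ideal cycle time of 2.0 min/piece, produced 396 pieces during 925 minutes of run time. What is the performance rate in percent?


Formula: Performance = (Ideal CT * Total Count) / Run Time * 100
Ideal output time = 2.0 * 396 = 792.0 min
Performance = 792.0 / 925 * 100 = 85.6%

85.6%


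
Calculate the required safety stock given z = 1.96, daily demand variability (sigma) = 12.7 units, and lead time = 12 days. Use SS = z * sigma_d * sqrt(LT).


Formula: SS = z * sigma_d * sqrt(LT)
sqrt(LT) = sqrt(12) = 3.4641
SS = 1.96 * 12.7 * 3.4641
SS = 86.2 units

86.2 units


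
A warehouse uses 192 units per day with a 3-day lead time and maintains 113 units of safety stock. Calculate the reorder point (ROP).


Formula: ROP = (Daily Demand * Lead Time) + Safety Stock
Demand during lead time = 192 * 3 = 576 units
ROP = 576 + 113 = 689 units

689 units


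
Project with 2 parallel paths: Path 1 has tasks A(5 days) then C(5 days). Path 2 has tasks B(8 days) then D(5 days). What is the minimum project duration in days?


Path 1 = 5 + 5 = 10 days
Path 2 = 8 + 5 = 13 days
Duration = max(10, 13) = 13 days

13 days


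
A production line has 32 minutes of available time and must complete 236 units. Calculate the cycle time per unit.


Formula: CT = Available Time / Number of Units
CT = 32 min / 236 units
CT = 0.14 min/unit

0.14 min/unit


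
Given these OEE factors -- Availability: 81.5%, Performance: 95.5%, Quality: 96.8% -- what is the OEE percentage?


Formula: OEE = Availability * Performance * Quality / 10000
A * P = 81.5% * 95.5% / 100 = 77.83%
OEE = 77.83% * 96.8% / 100 = 75.3%

75.3%


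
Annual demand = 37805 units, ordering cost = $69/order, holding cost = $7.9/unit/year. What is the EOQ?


Formula: EOQ = sqrt(2 * D * S / H)
Numerator: 2 * 37805 * 69 = 5217090
2DS/H = 5217090 / 7.9 = 660391.1
EOQ = sqrt(660391.1) = 812.6 units

812.6 units


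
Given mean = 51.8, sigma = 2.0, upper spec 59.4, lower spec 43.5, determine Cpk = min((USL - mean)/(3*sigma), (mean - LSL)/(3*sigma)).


Cpu = (59.4 - 51.8) / (3 * 2.0) = 1.27
Cpl = (51.8 - 43.5) / (3 * 2.0) = 1.38
Cpk = min(1.27, 1.38) = 1.27

1.27


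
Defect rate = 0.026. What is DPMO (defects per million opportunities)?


DPMO = defect_rate * 1000000 = 0.026 * 1000000

26000


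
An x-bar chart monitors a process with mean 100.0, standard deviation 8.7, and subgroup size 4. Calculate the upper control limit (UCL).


UCL = 100.0 + 3 * 8.7 / sqrt(4)

113.05


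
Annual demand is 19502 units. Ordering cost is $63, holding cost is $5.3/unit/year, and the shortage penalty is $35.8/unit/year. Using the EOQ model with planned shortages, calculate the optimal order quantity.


Formula: EOQ* = sqrt(2DS/H) * sqrt((H+P)/P)
Base EOQ = sqrt(2*19502*63/5.3) = 680.91 units
Correction = sqrt((5.3+35.8)/35.8) = 1.07147
EOQ* = 680.91 * 1.07147 = 729.6 units

729.6 units


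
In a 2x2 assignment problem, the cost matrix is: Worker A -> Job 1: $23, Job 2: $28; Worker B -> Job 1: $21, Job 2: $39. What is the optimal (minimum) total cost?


Option 1: A->1 + B->2 = $23 + $39 = $62
Option 2: A->2 + B->1 = $28 + $21 = $49
Min cost = min($62, $49) = $49

$49


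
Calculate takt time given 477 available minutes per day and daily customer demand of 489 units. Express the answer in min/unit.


Formula: Takt Time = Available Production Time / Customer Demand
Takt = 477 min/day / 489 units/day
Takt = 0.98 min/unit

0.98 min/unit


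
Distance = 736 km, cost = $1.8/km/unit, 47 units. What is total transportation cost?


TC = dist * cost * units = 736 * 1.8 * 47 = $62265.60

$62265.60


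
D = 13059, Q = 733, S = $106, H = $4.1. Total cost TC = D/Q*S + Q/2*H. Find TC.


TC = 13059/733 * 106 + 733/2 * 4.1

$3391.13


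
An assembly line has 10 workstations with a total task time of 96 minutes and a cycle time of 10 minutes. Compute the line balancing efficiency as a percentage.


Formula: Efficiency = Sum of Task Times / (N_stations * CT) * 100
Total station capacity = 10 stations * 10 min = 100 min
Efficiency = 96 / 100 * 100 = 96.0%

96.0%


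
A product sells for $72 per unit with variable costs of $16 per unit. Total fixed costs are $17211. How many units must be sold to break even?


Formula: BEQ = Fixed Costs / (Price - Variable Cost)
Contribution margin = $72 - $16 = $56/unit
BEQ = ceil($17211 / $56/unit) = ceil(307.34) = 308 units

308 units


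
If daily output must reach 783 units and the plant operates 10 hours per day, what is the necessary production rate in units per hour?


Formula: Production Rate = Daily Demand / Available Hours
Rate = 783 units/day / 10 hours/day
Rate = 78.3 units/hour

78.3 units/hour


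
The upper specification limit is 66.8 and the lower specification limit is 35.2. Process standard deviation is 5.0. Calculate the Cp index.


Cp = (66.8 - 35.2) / (6 * 5.0)

1.05


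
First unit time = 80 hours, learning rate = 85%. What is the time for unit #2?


Formula: T_n = T_1 * (learning_rate)^(log2(n)) where learning_rate = rate/100
Doublings = log2(2) = 1
T_n = 80 * 0.85^1
T_n = 80 * 0.85 = 68.0 hours

68.0 hours


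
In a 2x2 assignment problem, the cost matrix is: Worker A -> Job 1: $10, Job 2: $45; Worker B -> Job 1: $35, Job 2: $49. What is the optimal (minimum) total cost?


Option 1: A->1 + B->2 = $10 + $49 = $59
Option 2: A->2 + B->1 = $45 + $35 = $80
Min cost = min($59, $80) = $59

$59


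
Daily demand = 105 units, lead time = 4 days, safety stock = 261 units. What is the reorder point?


Formula: ROP = (Daily Demand * Lead Time) + Safety Stock
Demand during lead time = 105 * 4 = 420 units
ROP = 420 + 261 = 681 units

681 units


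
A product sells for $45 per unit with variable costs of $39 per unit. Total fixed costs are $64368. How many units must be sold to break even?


Formula: BEQ = Fixed Costs / (Price - Variable Cost)
Contribution margin = $45 - $39 = $6/unit
BEQ = ceil($64368 / $6/unit) = ceil(10728.0) = 10728 units

10728 units


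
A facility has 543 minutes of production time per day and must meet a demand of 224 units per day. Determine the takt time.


Formula: Takt Time = Available Production Time / Customer Demand
Takt = 543 min/day / 224 units/day
Takt = 2.42 min/unit

2.42 min/unit


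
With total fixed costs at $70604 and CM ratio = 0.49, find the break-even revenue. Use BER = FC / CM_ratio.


Formula: BER = Fixed Costs / Contribution Margin Ratio
BER = $70604 / 0.49
BER = $144089.80 (to the nearest cent)

$144089.80


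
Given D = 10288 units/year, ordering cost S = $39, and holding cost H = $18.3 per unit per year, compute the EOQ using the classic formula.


Formula: EOQ = sqrt(2 * D * S / H)
Numerator: 2 * 10288 * 39 = 802464
2DS/H = 802464 / 18.3 = 43850.5
EOQ = sqrt(43850.5) = 209.4 units

209.4 units


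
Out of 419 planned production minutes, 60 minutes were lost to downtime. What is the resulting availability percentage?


Formula: Availability = (Planned Time - Downtime) / Planned Time * 100
Uptime = 419 - 60 = 359 min
Availability = 359 / 419 * 100 = 85.7%

85.7%


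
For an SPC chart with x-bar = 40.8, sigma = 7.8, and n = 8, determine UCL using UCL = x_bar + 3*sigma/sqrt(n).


UCL = 40.8 + 3 * 7.8 / sqrt(8)

49.07


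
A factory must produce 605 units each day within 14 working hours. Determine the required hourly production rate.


Formula: Production Rate = Daily Demand / Available Hours
Rate = 605 units/day / 14 hours/day
Rate = 43.2 units/hour

43.2 units/hour


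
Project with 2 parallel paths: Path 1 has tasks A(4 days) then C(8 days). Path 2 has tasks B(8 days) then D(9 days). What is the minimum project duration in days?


Path 1 = 4 + 8 = 12 days
Path 2 = 8 + 9 = 17 days
Duration = max(12, 17) = 17 days

17 days


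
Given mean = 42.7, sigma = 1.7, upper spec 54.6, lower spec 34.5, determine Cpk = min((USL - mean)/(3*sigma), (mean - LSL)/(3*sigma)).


Cpu = (54.6 - 42.7) / (3 * 1.7) = 2.33
Cpl = (42.7 - 34.5) / (3 * 1.7) = 1.61
Cpk = min(2.33, 1.61) = 1.61

1.61


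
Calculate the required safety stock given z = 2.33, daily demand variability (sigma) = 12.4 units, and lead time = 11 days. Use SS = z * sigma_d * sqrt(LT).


Formula: SS = z * sigma_d * sqrt(LT)
sqrt(LT) = sqrt(11) = 3.3166
SS = 2.33 * 12.4 * 3.3166
SS = 95.8 units

95.8 units


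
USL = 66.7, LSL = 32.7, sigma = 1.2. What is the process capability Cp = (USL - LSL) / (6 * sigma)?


Cp = (66.7 - 32.7) / (6 * 1.2)

4.72


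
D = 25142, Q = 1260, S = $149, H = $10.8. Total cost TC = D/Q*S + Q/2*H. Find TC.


TC = 25142/1260 * 149 + 1260/2 * 10.8

$9777.14


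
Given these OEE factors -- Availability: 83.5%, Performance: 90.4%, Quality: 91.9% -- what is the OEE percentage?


Formula: OEE = Availability * Performance * Quality / 10000
A * P = 83.5% * 90.4% / 100 = 75.48%
OEE = 75.48% * 91.9% / 100 = 69.4%

69.4%


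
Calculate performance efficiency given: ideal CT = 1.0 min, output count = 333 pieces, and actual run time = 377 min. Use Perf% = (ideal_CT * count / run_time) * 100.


Formula: Performance = (Ideal CT * Total Count) / Run Time * 100
Ideal output time = 1.0 * 333 = 333.0 min
Performance = 333.0 / 377 * 100 = 88.3%

88.3%


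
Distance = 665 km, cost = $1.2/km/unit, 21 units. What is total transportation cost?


TC = dist * cost * units = 665 * 1.2 * 21 = $16758.00

$16758.00


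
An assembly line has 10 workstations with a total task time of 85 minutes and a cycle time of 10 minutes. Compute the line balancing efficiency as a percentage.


Formula: Efficiency = Sum of Task Times / (N_stations * CT) * 100
Total station capacity = 10 stations * 10 min = 100 min
Efficiency = 85 / 100 * 100 = 85.0%

85.0%


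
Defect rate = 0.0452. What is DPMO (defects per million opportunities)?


DPMO = defect_rate * 1000000 = 0.0452 * 1000000

45200


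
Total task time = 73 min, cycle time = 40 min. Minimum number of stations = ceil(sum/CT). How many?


Formula: N_min = ceil(Sum of Task Times / Cycle Time)
N_min = ceil(73 min / 40 min) = ceil(1.825)
N_min = 2 stations

2


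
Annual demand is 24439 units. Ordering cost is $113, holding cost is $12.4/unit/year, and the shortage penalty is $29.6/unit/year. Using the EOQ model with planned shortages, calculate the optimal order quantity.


Formula: EOQ* = sqrt(2DS/H) * sqrt((H+P)/P)
Base EOQ = sqrt(2*24439*113/12.4) = 667.4 units
Correction = sqrt((12.4+29.6)/29.6) = 1.19118
EOQ* = 667.4 * 1.19118 = 795.0 units

795.0 units


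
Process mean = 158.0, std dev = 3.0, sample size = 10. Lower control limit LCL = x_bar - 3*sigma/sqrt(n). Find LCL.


LCL = 158.0 - 3 * 3.0 / sqrt(10)

155.15


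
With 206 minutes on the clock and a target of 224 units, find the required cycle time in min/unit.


Formula: CT = Available Time / Number of Units
CT = 206 min / 224 units
CT = 0.92 min/unit

0.92 min/unit


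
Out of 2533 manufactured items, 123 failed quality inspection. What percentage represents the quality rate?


Formula: Quality Rate = Good Pieces / Total Pieces * 100
Good pieces = 2533 - 123 = 2410
QR = 2410 / 2533 * 100 = 95.1%

95.1%


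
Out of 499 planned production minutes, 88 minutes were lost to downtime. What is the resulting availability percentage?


Formula: Availability = (Planned Time - Downtime) / Planned Time * 100
Uptime = 499 - 88 = 411 min
Availability = 411 / 499 * 100 = 82.4%

82.4%


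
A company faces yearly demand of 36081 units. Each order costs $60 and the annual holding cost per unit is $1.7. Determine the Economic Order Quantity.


Formula: EOQ = sqrt(2 * D * S / H)
Numerator: 2 * 36081 * 60 = 4329720
2DS/H = 4329720 / 1.7 = 2546894.1
EOQ = sqrt(2546894.1) = 1595.9 units

1595.9 units


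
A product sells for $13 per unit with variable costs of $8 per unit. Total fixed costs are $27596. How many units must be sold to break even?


Formula: BEQ = Fixed Costs / (Price - Variable Cost)
Contribution margin = $13 - $8 = $5/unit
BEQ = ceil($27596 / $5/unit) = ceil(5519.2) = 5520 units

5520 units


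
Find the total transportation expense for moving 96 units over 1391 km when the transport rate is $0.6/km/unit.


TC = dist * cost * units = 1391 * 0.6 * 96 = $80121.60

$80121.60


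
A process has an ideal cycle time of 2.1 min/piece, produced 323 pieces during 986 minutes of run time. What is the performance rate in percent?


Formula: Performance = (Ideal CT * Total Count) / Run Time * 100
Ideal output time = 2.1 * 323 = 678.3 min
Performance = 678.3 / 986 * 100 = 68.8%

68.8%


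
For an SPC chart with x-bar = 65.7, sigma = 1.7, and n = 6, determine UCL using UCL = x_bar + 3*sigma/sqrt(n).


UCL = 65.7 + 3 * 1.7 / sqrt(6)

67.78


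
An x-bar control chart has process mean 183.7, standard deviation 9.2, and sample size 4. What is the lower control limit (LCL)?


LCL = 183.7 - 3 * 9.2 / sqrt(4)

169.9


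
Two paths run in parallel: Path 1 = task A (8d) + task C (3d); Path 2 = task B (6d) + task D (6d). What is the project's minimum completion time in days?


Path 1 = 8 + 3 = 11 days
Path 2 = 6 + 6 = 12 days
Duration = max(11, 12) = 12 days

12 days


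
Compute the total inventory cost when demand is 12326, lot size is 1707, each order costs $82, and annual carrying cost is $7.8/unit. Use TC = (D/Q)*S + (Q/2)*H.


TC = 12326/1707 * 82 + 1707/2 * 7.8

$7249.41


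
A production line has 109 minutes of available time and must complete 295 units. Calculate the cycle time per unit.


Formula: CT = Available Time / Number of Units
CT = 109 min / 295 units
CT = 0.37 min/unit

0.37 min/unit


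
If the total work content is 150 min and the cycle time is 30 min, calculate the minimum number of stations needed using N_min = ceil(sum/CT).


Formula: N_min = ceil(Sum of Task Times / Cycle Time)
N_min = ceil(150 min / 30 min) = ceil(5.0)
N_min = 5 stations

5


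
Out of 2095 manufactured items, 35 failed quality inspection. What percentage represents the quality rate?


Formula: Quality Rate = Good Pieces / Total Pieces * 100
Good pieces = 2095 - 35 = 2060
QR = 2060 / 2095 * 100 = 98.3%

98.3%


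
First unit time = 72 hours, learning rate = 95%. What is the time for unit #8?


Formula: T_n = T_1 * (learning_rate)^(log2(n)) where learning_rate = rate/100
Doublings = log2(8) = 3
T_n = 72 * 0.95^3
T_n = 72 * 0.8574 = 61.7 hours

61.7 hours


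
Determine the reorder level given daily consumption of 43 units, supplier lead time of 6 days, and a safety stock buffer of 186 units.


Formula: ROP = (Daily Demand * Lead Time) + Safety Stock
Demand during lead time = 43 * 6 = 258 units
ROP = 258 + 186 = 444 units

444 units


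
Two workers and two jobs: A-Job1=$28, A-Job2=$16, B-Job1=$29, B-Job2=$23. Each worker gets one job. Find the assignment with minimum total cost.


Option 1: A->1 + B->2 = $28 + $23 = $51
Option 2: A->2 + B->1 = $16 + $29 = $45
Min cost = min($51, $45) = $45

$45


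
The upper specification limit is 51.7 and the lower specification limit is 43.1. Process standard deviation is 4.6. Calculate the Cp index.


Cp = (51.7 - 43.1) / (6 * 4.6)

0.31


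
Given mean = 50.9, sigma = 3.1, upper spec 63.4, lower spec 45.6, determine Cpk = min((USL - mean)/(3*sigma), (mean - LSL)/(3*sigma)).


Cpu = (63.4 - 50.9) / (3 * 3.1) = 1.34
Cpl = (50.9 - 45.6) / (3 * 3.1) = 0.57
Cpk = min(1.34, 0.57) = 0.57

0.57


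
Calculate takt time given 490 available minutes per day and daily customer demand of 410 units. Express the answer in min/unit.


Formula: Takt Time = Available Production Time / Customer Demand
Takt = 490 min/day / 410 units/day
Takt = 1.2 min/unit

1.2 min/unit


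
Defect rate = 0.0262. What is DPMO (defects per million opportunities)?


DPMO = defect_rate * 1000000 = 0.0262 * 1000000

26200


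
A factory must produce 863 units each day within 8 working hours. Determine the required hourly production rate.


Formula: Production Rate = Daily Demand / Available Hours
Rate = 863 units/day / 8 hours/day
Rate = 107.9 units/hour

107.9 units/hour


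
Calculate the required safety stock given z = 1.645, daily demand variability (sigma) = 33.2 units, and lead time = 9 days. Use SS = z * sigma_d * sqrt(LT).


Formula: SS = z * sigma_d * sqrt(LT)
sqrt(LT) = sqrt(9) = 3.0
SS = 1.645 * 33.2 * 3.0
SS = 163.8 units

163.8 units


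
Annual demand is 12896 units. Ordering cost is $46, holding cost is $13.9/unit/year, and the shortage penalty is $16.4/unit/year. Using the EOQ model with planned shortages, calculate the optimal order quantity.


Formula: EOQ* = sqrt(2DS/H) * sqrt((H+P)/P)
Base EOQ = sqrt(2*12896*46/13.9) = 292.16 units
Correction = sqrt((13.9+16.4)/16.4) = 1.35925
EOQ* = 292.16 * 1.35925 = 397.1 units

397.1 units


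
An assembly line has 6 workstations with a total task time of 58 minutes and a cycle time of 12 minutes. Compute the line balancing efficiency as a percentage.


Formula: Efficiency = Sum of Task Times / (N_stations * CT) * 100
Total station capacity = 6 stations * 12 min = 72 min
Efficiency = 58 / 72 * 100 = 80.6%

80.6%


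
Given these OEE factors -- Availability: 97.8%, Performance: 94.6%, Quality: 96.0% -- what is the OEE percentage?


Formula: OEE = Availability * Performance * Quality / 10000
A * P = 97.8% * 94.6% / 100 = 92.52%
OEE = 92.52% * 96.0% / 100 = 88.8%

88.8%


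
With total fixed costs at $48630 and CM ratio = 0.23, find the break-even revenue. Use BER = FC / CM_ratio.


Formula: BER = Fixed Costs / Contribution Margin Ratio
BER = $48630 / 0.23
BER = $211434.78 (to the nearest cent)

$211434.78


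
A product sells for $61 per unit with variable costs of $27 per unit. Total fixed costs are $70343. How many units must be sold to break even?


Formula: BEQ = Fixed Costs / (Price - Variable Cost)
Contribution margin = $61 - $27 = $34/unit
BEQ = ceil($70343 / $34/unit) = ceil(2068.91) = 2069 units

2069 units


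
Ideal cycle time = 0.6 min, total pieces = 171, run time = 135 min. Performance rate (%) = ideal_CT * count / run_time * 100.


Formula: Performance = (Ideal CT * Total Count) / Run Time * 100
Ideal output time = 0.6 * 171 = 102.6 min
Performance = 102.6 / 135 * 100 = 76.0%

76.0%


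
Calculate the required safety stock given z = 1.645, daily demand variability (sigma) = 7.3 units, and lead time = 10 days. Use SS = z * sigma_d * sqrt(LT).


Formula: SS = z * sigma_d * sqrt(LT)
sqrt(LT) = sqrt(10) = 3.1623
SS = 1.645 * 7.3 * 3.1623
SS = 38.0 units

38.0 units


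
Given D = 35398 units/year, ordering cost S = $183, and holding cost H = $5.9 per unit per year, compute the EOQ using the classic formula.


Formula: EOQ = sqrt(2 * D * S / H)
Numerator: 2 * 35398 * 183 = 12955668
2DS/H = 12955668 / 5.9 = 2195875.9
EOQ = sqrt(2195875.9) = 1481.8 units

1481.8 units


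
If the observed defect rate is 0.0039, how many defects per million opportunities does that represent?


DPMO = defect_rate * 1000000 = 0.0039 * 1000000

3900


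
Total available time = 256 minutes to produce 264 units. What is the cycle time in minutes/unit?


Formula: CT = Available Time / Number of Units
CT = 256 min / 264 units
CT = 0.97 min/unit

0.97 min/unit


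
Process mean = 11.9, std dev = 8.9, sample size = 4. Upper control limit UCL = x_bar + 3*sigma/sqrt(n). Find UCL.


UCL = 11.9 + 3 * 8.9 / sqrt(4)

25.25


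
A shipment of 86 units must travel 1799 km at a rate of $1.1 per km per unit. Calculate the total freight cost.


TC = dist * cost * units = 1799 * 1.1 * 86 = $170185.40

$170185.40


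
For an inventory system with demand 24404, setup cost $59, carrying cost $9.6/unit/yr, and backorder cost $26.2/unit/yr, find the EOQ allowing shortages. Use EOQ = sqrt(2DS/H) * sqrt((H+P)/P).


Formula: EOQ* = sqrt(2DS/H) * sqrt((H+P)/P)
Base EOQ = sqrt(2*24404*59/9.6) = 547.69 units
Correction = sqrt((9.6+26.2)/26.2) = 1.16894
EOQ* = 547.69 * 1.16894 = 640.2 units

640.2 units


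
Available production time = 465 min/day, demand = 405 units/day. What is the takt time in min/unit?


Formula: Takt Time = Available Production Time / Customer Demand
Takt = 465 min/day / 405 units/day
Takt = 1.15 min/unit

1.15 min/unit


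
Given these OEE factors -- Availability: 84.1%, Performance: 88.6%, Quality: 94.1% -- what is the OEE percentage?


Formula: OEE = Availability * Performance * Quality / 10000
A * P = 84.1% * 88.6% / 100 = 74.51%
OEE = 74.51% * 94.1% / 100 = 70.1%

70.1%


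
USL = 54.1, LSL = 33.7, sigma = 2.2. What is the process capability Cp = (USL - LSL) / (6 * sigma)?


Cp = (54.1 - 33.7) / (6 * 2.2)

1.55


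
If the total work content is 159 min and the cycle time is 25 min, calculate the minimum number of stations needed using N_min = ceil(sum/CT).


Formula: N_min = ceil(Sum of Task Times / Cycle Time)
N_min = ceil(159 min / 25 min) = ceil(6.36)
N_min = 7 stations

7


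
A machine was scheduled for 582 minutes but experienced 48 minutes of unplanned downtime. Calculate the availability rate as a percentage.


Formula: Availability = (Planned Time - Downtime) / Planned Time * 100
Uptime = 582 - 48 = 534 min
Availability = 534 / 582 * 100 = 91.8%

91.8%


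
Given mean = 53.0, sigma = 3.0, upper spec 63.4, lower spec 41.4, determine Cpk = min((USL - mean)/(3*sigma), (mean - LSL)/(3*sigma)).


Cpu = (63.4 - 53.0) / (3 * 3.0) = 1.16
Cpl = (53.0 - 41.4) / (3 * 3.0) = 1.29
Cpk = min(1.16, 1.29) = 1.16

1.16


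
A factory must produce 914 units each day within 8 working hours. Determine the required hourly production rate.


Formula: Production Rate = Daily Demand / Available Hours
Rate = 914 units/day / 8 hours/day
Rate = 114.3 units/hour

114.3 units/hour


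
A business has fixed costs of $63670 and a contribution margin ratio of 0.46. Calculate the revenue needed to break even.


Formula: BER = Fixed Costs / Contribution Margin Ratio
BER = $63670 / 0.46
BER = $138413.04 (to the nearest cent)

$138413.04


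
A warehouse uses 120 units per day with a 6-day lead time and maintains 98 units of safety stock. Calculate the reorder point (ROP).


Formula: ROP = (Daily Demand * Lead Time) + Safety Stock
Demand during lead time = 120 * 6 = 720 units
ROP = 720 + 98 = 818 units

818 units


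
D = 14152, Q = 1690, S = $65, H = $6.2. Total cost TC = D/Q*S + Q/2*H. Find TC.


TC = 14152/1690 * 65 + 1690/2 * 6.2

$5783.31


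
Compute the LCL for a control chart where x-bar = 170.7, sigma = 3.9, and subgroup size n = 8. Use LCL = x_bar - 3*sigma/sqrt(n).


LCL = 170.7 - 3 * 3.9 / sqrt(8)

166.56


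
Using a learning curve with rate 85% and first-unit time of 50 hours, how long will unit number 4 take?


Formula: T_n = T_1 * (learning_rate)^(log2(n)) where learning_rate = rate/100
Doublings = log2(4) = 2
T_n = 50 * 0.85^2
T_n = 50 * 0.7225 = 36.1 hours

36.1 hours


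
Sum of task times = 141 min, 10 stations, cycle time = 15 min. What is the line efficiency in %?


Formula: Efficiency = Sum of Task Times / (N_stations * CT) * 100
Total station capacity = 10 stations * 15 min = 150 min
Efficiency = 141 / 150 * 100 = 94.0%

94.0%


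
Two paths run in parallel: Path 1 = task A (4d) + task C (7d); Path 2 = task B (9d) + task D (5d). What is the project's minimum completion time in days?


Path 1 = 4 + 7 = 11 days
Path 2 = 9 + 5 = 14 days
Duration = max(11, 14) = 14 days

14 days


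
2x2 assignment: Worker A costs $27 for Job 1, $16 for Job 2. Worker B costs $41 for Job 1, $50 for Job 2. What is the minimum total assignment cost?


Option 1: A->1 + B->2 = $27 + $50 = $77
Option 2: A->2 + B->1 = $16 + $41 = $57
Min cost = min($77, $57) = $57

$57


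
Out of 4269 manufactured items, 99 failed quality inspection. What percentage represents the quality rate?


Formula: Quality Rate = Good Pieces / Total Pieces * 100
Good pieces = 4269 - 99 = 4170
QR = 4170 / 4269 * 100 = 97.7%

97.7%


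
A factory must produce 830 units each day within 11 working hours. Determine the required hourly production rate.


Formula: Production Rate = Daily Demand / Available Hours
Rate = 830 units/day / 11 hours/day
Rate = 75.5 units/hour

75.5 units/hour


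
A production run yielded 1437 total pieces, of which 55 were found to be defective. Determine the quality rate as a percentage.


Formula: Quality Rate = Good Pieces / Total Pieces * 100
Good pieces = 1437 - 55 = 1382
QR = 1382 / 1437 * 100 = 96.2%

96.2%


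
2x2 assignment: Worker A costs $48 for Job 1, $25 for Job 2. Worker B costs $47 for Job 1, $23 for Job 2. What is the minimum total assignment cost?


Option 1: A->1 + B->2 = $48 + $23 = $71
Option 2: A->2 + B->1 = $25 + $47 = $72
Min cost = min($71, $72) = $71

$71


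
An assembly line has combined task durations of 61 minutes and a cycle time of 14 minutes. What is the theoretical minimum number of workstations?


Formula: N_min = ceil(Sum of Task Times / Cycle Time)
N_min = ceil(61 min / 14 min) = ceil(4.3571)
N_min = 5 stations

5


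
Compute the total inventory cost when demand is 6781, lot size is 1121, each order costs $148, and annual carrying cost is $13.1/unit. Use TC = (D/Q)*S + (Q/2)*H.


TC = 6781/1121 * 148 + 1121/2 * 13.1

$8237.81


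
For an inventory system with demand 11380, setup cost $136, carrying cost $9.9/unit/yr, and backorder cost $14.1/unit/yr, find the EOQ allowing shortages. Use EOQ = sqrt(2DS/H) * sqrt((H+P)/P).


Formula: EOQ* = sqrt(2DS/H) * sqrt((H+P)/P)
Base EOQ = sqrt(2*11380*136/9.9) = 559.16 units
Correction = sqrt((9.9+14.1)/14.1) = 1.30466
EOQ* = 559.16 * 1.30466 = 729.5 units

729.5 units


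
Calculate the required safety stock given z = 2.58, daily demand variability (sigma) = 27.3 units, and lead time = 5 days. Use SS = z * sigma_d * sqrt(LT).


Formula: SS = z * sigma_d * sqrt(LT)
sqrt(LT) = sqrt(5) = 2.2361
SS = 2.58 * 27.3 * 2.2361
SS = 157.5 units

157.5 units


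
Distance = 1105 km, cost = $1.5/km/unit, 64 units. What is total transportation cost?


TC = dist * cost * units = 1105 * 1.5 * 64 = $106080.00

$106080.00


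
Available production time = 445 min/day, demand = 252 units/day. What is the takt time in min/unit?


Formula: Takt Time = Available Production Time / Customer Demand
Takt = 445 min/day / 252 units/day
Takt = 1.77 min/unit

1.77 min/unit


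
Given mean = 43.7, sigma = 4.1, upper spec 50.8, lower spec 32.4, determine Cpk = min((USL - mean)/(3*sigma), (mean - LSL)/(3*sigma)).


Cpu = (50.8 - 43.7) / (3 * 4.1) = 0.58
Cpl = (43.7 - 32.4) / (3 * 4.1) = 0.92
Cpk = min(0.58, 0.92) = 0.58

0.58


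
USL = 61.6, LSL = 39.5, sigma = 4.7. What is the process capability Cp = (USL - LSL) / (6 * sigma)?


Cp = (61.6 - 39.5) / (6 * 4.7)

0.78


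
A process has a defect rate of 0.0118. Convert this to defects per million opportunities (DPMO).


DPMO = defect_rate * 1000000 = 0.0118 * 1000000

11800


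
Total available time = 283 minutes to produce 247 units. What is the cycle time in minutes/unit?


Formula: CT = Available Time / Number of Units
CT = 283 min / 247 units
CT = 1.15 min/unit

1.15 min/unit


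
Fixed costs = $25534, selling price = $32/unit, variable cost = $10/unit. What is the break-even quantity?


Formula: BEQ = Fixed Costs / (Price - Variable Cost)
Contribution margin = $32 - $10 = $22/unit
BEQ = ceil($25534 / $22/unit) = ceil(1160.64) = 1161 units

1161 units


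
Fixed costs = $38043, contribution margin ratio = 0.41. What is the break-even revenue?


Formula: BER = Fixed Costs / Contribution Margin Ratio
BER = $38043 / 0.41
BER = $92787.80 (to the nearest cent)

$92787.80


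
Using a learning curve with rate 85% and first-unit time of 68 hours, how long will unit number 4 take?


Formula: T_n = T_1 * (learning_rate)^(log2(n)) where learning_rate = rate/100
Doublings = log2(4) = 2
T_n = 68 * 0.85^2
T_n = 68 * 0.7225 = 49.1 hours

49.1 hours


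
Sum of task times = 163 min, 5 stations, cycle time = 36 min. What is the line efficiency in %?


Formula: Efficiency = Sum of Task Times / (N_stations * CT) * 100
Total station capacity = 5 stations * 36 min = 180 min
Efficiency = 163 / 180 * 100 = 90.6%

90.6%


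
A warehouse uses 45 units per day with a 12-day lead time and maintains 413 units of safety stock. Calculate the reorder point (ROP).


Formula: ROP = (Daily Demand * Lead Time) + Safety Stock
Demand during lead time = 45 * 12 = 540 units
ROP = 540 + 413 = 953 units

953 units


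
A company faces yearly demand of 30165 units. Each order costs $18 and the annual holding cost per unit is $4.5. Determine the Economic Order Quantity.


Formula: EOQ = sqrt(2 * D * S / H)
Numerator: 2 * 30165 * 18 = 1085940
2DS/H = 1085940 / 4.5 = 241320.0
EOQ = sqrt(241320.0) = 491.2 units

491.2 units


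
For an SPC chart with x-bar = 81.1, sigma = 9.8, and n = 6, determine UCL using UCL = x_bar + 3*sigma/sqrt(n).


UCL = 81.1 + 3 * 9.8 / sqrt(6)

93.1


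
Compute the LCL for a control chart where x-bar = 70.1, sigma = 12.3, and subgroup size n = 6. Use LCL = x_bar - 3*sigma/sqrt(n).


LCL = 70.1 - 3 * 12.3 / sqrt(6)

55.04


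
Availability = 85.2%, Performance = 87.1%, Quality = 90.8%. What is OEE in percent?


Formula: OEE = Availability * Performance * Quality / 10000
A * P = 85.2% * 87.1% / 100 = 74.21%
OEE = 74.21% * 90.8% / 100 = 67.4%

67.4%


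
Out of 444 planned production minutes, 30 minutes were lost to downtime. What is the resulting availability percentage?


Formula: Availability = (Planned Time - Downtime) / Planned Time * 100
Uptime = 444 - 30 = 414 min
Availability = 414 / 444 * 100 = 93.2%

93.2%


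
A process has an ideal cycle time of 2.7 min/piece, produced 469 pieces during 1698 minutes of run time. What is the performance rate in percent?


Formula: Performance = (Ideal CT * Total Count) / Run Time * 100
Ideal output time = 2.7 * 469 = 1266.3 min
Performance = 1266.3 / 1698 * 100 = 74.6%

74.6%


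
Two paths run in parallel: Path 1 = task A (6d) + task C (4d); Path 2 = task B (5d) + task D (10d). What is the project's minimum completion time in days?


Path 1 = 6 + 4 = 10 days
Path 2 = 5 + 10 = 15 days
Duration = max(10, 15) = 15 days

15 days


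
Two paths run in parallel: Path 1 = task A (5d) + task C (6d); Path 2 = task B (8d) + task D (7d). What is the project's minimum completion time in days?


Path 1 = 5 + 6 = 11 days
Path 2 = 8 + 7 = 15 days
Duration = max(11, 15) = 15 days

15 days


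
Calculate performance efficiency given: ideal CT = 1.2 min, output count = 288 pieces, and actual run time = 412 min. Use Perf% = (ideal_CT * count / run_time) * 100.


Formula: Performance = (Ideal CT * Total Count) / Run Time * 100
Ideal output time = 1.2 * 288 = 345.6 min
Performance = 345.6 / 412 * 100 = 83.9%

83.9%


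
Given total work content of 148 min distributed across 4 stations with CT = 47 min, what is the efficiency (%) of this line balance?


Formula: Efficiency = Sum of Task Times / (N_stations * CT) * 100
Total station capacity = 4 stations * 47 min = 188 min
Efficiency = 148 / 188 * 100 = 78.7%

78.7%


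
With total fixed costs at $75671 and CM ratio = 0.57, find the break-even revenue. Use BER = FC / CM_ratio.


Formula: BER = Fixed Costs / Contribution Margin Ratio
BER = $75671 / 0.57
BER = $132756.14 (to the nearest cent)

$132756.14


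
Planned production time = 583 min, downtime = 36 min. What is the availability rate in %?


Formula: Availability = (Planned Time - Downtime) / Planned Time * 100
Uptime = 583 - 36 = 547 min
Availability = 547 / 583 * 100 = 93.8%

93.8%


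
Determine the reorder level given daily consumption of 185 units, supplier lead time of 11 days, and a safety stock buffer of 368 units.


Formula: ROP = (Daily Demand * Lead Time) + Safety Stock
Demand during lead time = 185 * 11 = 2035 units
ROP = 2035 + 368 = 2403 units

2403 units


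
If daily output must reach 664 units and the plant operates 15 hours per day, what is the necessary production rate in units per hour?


Formula: Production Rate = Daily Demand / Available Hours
Rate = 664 units/day / 15 hours/day
Rate = 44.3 units/hour

44.3 units/hour


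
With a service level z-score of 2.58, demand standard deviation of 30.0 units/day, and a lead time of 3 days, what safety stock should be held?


Formula: SS = z * sigma_d * sqrt(LT)
sqrt(LT) = sqrt(3) = 1.7321
SS = 2.58 * 30.0 * 1.7321
SS = 134.1 units

134.1 units


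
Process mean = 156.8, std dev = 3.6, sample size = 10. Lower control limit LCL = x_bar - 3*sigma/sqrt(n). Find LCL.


LCL = 156.8 - 3 * 3.6 / sqrt(10)

153.38


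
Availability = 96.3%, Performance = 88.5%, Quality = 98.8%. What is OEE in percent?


Formula: OEE = Availability * Performance * Quality / 10000
A * P = 96.3% * 88.5% / 100 = 85.23%
OEE = 85.23% * 98.8% / 100 = 84.2%

84.2%


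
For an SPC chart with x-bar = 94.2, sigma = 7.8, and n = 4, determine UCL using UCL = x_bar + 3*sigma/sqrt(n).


UCL = 94.2 + 3 * 7.8 / sqrt(4)

105.9


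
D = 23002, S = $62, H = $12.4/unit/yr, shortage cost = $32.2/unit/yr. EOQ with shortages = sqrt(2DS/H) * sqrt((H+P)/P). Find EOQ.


Formula: EOQ* = sqrt(2DS/H) * sqrt((H+P)/P)
Base EOQ = sqrt(2*23002*62/12.4) = 479.6 units
Correction = sqrt((12.4+32.2)/32.2) = 1.1769
EOQ* = 479.6 * 1.1769 = 564.4 units

564.4 units


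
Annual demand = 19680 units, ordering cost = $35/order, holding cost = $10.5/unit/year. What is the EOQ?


Formula: EOQ = sqrt(2 * D * S / H)
Numerator: 2 * 19680 * 35 = 1377600
2DS/H = 1377600 / 10.5 = 131200.0
EOQ = sqrt(131200.0) = 362.2 units

362.2 units


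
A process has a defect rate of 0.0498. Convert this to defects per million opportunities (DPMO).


DPMO = defect_rate * 1000000 = 0.0498 * 1000000

49800


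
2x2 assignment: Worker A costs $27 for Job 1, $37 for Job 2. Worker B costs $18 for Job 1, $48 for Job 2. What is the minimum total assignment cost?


Option 1: A->1 + B->2 = $27 + $48 = $75
Option 2: A->2 + B->1 = $37 + $18 = $55
Min cost = min($75, $55) = $55

$55


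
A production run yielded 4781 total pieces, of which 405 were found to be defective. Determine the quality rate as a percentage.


Formula: Quality Rate = Good Pieces / Total Pieces * 100
Good pieces = 4781 - 405 = 4376
QR = 4376 / 4781 * 100 = 91.5%

91.5%


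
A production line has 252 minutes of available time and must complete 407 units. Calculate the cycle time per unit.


Formula: CT = Available Time / Number of Units
CT = 252 min / 407 units
CT = 0.62 min/unit

0.62 min/unit


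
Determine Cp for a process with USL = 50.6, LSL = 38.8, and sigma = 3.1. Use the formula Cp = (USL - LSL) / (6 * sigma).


Cp = (50.6 - 38.8) / (6 * 3.1)

0.63


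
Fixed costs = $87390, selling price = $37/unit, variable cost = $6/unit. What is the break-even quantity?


Formula: BEQ = Fixed Costs / (Price - Variable Cost)
Contribution margin = $37 - $6 = $31/unit
BEQ = ceil($87390 / $31/unit) = ceil(2819.03) = 2820 units

2820 units


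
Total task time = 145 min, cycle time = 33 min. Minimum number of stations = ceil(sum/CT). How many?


Formula: N_min = ceil(Sum of Task Times / Cycle Time)
N_min = ceil(145 min / 33 min) = ceil(4.3939)
N_min = 5 stations

5


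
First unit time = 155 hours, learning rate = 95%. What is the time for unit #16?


Formula: T_n = T_1 * (learning_rate)^(log2(n)) where learning_rate = rate/100
Doublings = log2(16) = 4
T_n = 155 * 0.95^4
T_n = 155 * 0.8145 = 126.2 hours

126.2 hours
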